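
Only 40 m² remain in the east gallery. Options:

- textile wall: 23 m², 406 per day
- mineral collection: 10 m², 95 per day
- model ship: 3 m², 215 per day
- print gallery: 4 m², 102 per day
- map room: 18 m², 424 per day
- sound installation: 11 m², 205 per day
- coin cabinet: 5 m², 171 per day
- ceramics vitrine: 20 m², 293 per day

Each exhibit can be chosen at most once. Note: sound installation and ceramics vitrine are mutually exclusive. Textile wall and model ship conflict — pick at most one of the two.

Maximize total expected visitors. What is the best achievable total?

1015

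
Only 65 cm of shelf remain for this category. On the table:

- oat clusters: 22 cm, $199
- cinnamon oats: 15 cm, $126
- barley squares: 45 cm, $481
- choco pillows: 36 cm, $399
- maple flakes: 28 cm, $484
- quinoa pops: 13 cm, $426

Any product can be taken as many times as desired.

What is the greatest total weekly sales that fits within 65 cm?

2130

Ranking by ratio (weekly sales/cm): quinoa pops 32.77, maple flakes 17.29, choco pillows 11.08, barley squares 10.69.
5×quinoa pops uses 65 of the 65 cm and totals 2130.
Every other selection either busts 65 cm or fails to beat 2130.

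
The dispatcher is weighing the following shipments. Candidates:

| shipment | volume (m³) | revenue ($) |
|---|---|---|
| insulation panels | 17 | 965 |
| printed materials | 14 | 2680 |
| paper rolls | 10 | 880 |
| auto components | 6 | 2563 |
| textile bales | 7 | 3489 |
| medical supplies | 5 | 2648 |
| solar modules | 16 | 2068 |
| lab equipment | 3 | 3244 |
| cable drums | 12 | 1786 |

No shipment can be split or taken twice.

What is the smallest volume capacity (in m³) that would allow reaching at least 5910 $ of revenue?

10

Need the lightest bundle worth ≥ 5910.
textile bales + lab equipment reaches 6733 using 10 m³.
Any bundle with less than 10 m³ falls short of 5910.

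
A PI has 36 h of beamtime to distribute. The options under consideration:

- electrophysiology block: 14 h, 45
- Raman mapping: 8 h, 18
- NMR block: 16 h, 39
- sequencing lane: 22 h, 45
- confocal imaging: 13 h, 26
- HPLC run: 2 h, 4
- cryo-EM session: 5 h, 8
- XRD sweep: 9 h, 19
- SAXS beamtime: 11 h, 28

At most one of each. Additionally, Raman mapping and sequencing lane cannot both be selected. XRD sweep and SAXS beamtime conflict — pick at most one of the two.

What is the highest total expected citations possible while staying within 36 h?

95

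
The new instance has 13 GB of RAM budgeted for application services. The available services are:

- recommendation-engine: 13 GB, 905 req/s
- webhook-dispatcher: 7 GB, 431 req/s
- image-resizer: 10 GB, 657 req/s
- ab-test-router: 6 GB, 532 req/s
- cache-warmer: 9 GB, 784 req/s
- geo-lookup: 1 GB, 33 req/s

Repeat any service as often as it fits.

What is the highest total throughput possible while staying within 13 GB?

1097

Ranking by ratio (throughput/GB): ab-test-router 88.67, cache-warmer 87.11, recommendation-engine 69.62, image-resizer 65.70.
2×ab-test-router + geo-lookup uses 13 of the 13 GB and totals 1097.
No other feasible combination exceeds 1097.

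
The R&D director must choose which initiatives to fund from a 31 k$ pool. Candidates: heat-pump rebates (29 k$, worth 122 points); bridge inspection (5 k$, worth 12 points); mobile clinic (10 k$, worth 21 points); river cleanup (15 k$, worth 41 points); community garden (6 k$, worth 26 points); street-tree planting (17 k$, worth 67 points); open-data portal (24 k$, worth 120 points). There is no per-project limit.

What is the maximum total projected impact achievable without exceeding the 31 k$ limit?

146

The ratio ordering already packs tightly: community garden + open-data portal, 30 k$, 146.
The spare 1 k$ is too small for any remaining project, and no exchange beats 146.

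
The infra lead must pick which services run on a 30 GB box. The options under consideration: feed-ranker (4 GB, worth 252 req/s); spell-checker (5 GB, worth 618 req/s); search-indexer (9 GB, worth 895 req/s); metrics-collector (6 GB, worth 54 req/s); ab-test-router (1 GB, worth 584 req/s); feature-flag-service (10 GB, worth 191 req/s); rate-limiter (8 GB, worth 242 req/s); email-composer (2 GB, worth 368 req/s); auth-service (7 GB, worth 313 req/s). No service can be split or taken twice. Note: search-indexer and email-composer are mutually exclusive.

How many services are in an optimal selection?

Best achievable throughput is 2662.
For example feed-ranker + spell-checker + search-indexer + ab-test-router + auth-service achieves it, using 26 GB.
Any selection reaching 2662 contains exactly 5 services.

5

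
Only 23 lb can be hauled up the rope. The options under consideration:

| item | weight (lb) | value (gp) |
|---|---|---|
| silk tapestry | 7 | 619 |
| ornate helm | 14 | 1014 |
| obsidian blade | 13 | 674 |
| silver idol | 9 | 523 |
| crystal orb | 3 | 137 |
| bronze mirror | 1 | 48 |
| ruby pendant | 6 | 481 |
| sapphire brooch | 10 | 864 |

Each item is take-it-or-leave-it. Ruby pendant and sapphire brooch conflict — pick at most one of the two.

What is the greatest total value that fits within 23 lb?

1681

Taking silk tapestry + ornate helm + bronze mirror: 22 lb used, 1681 in value.
The closest alternative, silk tapestry + silver idol + bronze mirror + ruby pendant, reaches only 1671.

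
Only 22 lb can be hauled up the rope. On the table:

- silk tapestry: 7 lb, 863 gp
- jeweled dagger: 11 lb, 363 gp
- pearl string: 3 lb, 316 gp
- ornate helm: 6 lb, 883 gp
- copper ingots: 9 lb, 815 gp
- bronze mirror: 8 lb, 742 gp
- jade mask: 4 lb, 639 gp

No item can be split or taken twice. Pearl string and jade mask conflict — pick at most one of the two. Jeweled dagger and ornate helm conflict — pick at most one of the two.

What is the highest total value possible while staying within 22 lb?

2561

By value per lb: jade mask 159.75, ornate helm 147.17, silk tapestry 123.29, pearl string 105.33 lead.
Silk tapestry + ornate helm + copper ingots uses 22 of the 22 lb and totals 2561.
An exhaustive check of the 128 subsets confirms 2561.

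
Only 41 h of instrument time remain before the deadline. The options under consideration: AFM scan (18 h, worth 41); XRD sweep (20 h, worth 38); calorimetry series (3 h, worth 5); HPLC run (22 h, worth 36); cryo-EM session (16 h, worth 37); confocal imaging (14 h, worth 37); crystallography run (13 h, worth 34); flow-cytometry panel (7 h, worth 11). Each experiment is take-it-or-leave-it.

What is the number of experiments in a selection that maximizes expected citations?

Best achievable expected citations is 91.
For example AFM scan + calorimetry series + crystallography run + flow-cytometry panel achieves it, using 41 h.
Every optimal selection uses 4 experiments.

4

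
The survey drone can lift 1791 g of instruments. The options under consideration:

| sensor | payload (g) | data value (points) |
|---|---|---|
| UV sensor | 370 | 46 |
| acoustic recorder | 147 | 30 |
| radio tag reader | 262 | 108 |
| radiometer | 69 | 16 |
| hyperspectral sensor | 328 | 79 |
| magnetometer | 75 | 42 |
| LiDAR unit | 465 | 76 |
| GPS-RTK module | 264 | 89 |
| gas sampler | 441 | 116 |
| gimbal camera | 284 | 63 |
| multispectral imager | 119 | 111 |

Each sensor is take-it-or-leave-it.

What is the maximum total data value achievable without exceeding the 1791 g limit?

608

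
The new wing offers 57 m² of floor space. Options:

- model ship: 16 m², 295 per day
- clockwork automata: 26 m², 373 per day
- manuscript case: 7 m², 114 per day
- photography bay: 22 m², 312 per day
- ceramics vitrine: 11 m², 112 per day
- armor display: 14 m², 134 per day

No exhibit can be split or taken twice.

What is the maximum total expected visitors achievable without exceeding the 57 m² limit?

833

Taking the top-ratio exhibits first gives model ship + clockwork automata + manuscript case for 782 (49 m²).
The 26 m² tied up in clockwork automata is better spent on photography bay + ceramics vitrine — total rises to 833 (56 m²).
An exhaustive check of the 64 subsets confirms 833.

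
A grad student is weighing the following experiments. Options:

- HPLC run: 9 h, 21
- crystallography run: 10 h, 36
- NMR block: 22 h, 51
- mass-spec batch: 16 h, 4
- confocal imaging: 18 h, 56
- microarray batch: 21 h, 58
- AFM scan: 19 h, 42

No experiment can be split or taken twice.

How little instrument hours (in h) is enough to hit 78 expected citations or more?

28

Look for the lowest-instrument combination reaching 78.
Taking crystallography run + confocal imaging gives 92 (≥ 78) for 28 h.
Below 28 h the best achievable stays under 78.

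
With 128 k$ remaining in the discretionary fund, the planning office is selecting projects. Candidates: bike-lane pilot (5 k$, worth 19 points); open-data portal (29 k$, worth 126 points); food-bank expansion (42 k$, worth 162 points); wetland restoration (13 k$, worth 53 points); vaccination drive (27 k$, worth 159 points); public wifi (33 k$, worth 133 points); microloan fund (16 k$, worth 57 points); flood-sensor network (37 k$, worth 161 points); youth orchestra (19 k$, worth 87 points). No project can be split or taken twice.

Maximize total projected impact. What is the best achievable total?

590

Taking the top-ratio projects first gives open-data portal + wetland restoration + vaccination drive + flood-sensor network + youth orchestra for 586 (125 k$).
Dropping wetland restoration frees 13 k$; slotting in microloan fund (16 k$) lifts the total to 590 at 128 k$.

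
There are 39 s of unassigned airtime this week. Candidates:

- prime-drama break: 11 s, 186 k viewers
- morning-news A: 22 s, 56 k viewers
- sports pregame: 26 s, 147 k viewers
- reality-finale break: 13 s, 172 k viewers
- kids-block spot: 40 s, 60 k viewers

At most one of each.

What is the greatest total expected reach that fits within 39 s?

The ratio ordering already packs tightly: prime-drama break + reality-finale break, 24 s, 358.
Every other selection either busts 39 s or fails to beat 358.

358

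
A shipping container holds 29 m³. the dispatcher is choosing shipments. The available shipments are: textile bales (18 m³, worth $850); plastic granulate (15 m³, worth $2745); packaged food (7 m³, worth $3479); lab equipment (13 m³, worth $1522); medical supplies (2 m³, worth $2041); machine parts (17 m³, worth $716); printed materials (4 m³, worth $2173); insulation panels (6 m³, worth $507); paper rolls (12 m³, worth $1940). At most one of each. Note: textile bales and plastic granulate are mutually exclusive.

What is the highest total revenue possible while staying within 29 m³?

10438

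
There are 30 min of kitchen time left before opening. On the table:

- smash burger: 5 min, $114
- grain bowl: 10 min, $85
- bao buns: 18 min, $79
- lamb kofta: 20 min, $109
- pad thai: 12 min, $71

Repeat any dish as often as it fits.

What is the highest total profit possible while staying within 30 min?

684

6×smash burger uses 30 of the 30 min and totals 684.
That's the maximum — no swap from here does better than 684.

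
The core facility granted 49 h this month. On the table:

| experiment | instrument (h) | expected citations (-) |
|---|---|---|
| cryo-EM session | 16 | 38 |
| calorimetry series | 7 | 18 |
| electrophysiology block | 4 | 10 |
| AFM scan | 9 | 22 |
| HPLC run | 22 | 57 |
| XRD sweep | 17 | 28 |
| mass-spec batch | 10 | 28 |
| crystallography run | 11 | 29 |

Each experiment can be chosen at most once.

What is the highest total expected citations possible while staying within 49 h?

126

By expected citations per h: mass-spec batch 2.80, crystallography run 2.64, HPLC run 2.59 lead.
A density-first pass picks electrophysiology block + HPLC run + mass-spec batch + crystallography run — 124 at 47 h.
The 14 h tied up in electrophysiology block and mass-spec batch is better spent on calorimetry series + AFM scan — total rises to 126 (49 h).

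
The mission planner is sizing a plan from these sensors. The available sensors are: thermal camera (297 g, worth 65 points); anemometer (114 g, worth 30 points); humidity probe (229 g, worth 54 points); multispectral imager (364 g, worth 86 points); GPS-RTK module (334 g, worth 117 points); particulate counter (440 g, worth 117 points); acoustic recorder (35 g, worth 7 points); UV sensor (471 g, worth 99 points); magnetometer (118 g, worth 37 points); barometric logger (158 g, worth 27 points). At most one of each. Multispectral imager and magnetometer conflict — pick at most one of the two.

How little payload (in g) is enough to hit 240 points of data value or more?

809

Need the lightest bundle worth ≥ 240.
Taking GPS-RTK module + particulate counter + acoustic recorder gives 241 (≥ 240) for 809 g.
Below 809 g the best achievable stays under 240.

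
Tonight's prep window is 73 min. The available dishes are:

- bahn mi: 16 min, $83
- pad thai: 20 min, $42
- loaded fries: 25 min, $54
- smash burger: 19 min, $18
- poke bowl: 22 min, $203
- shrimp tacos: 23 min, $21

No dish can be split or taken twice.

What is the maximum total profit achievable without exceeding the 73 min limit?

The ratio ordering already packs tightly: bahn mi + loaded fries + poke bowl, 63 min, 340.

340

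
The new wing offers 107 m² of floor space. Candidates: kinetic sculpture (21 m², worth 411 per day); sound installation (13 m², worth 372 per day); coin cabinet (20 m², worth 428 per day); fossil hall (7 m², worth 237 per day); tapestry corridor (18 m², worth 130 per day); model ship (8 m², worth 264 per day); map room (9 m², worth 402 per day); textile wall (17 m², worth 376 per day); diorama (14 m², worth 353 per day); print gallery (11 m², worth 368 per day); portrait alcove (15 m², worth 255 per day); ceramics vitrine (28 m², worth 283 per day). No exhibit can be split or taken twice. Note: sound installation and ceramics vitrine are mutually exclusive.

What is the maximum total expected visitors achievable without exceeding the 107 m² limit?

By expected visitors per m²: map room 44.67, fossil hall 33.86, print gallery 33.45 lead.
The ratio heuristic lands on sound installation + coin cabinet + fossil hall + model ship + map room + textile wall + diorama + print gallery (2800) but leaves 8 m² idle.
Replace diorama with kinetic sculpture: the trade gains 58 net, giving 2858 at 106 m².
The spare 1 m² is too small for any remaining exhibit, and no feasible exchange beats 2858.

2858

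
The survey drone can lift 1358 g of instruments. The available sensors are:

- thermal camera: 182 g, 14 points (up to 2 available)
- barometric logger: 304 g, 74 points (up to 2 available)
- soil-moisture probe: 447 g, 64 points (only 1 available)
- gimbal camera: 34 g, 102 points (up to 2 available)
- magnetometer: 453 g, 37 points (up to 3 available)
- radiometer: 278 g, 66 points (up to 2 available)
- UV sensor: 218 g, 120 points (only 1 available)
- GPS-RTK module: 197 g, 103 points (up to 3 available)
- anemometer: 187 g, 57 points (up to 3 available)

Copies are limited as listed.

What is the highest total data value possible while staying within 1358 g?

By data value per g: gimbal camera 3.00, UV sensor 0.55, GPS-RTK module 0.52 lead.
Filling by ratio: 2×gimbal camera + UV sensor + 3×GPS-RTK module + 2×anemometer for 747, with 107 g left unused.
Dropping anemometer frees 187 g; slotting in radiometer (278 g) lifts the total to 756 at 1342 g.

756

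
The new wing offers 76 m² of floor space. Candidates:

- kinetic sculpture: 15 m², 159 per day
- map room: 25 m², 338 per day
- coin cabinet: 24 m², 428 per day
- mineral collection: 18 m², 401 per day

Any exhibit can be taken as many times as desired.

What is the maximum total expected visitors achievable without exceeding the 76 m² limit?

The ratio ordering already packs tightly: 4×mineral collection, 72 m², 1604.
No other feasible combination exceeds 1604.

1604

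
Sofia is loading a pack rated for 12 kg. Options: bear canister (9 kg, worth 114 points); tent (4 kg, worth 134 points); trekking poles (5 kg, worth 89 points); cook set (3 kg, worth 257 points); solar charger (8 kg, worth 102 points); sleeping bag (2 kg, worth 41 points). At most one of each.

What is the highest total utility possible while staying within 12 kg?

480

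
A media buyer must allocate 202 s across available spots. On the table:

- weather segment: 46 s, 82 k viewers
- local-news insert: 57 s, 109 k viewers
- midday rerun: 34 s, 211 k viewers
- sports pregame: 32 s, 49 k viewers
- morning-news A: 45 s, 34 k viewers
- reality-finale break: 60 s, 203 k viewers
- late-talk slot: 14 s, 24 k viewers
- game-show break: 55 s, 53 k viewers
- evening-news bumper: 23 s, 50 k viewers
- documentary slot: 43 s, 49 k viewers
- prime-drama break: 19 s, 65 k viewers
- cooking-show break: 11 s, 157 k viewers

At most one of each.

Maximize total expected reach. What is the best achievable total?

769

Greedy by ratio would take weather segment + midday rerun + reality-finale break + evening-news bumper + prime-drama break + cooking-show break: 193 s used, total 768.
Replace weather segment and evening-news bumper with local-news insert + late-talk slot: the trade gains 1 net, giving 769 at 195 s.
Nothing else within 202 s beats 769.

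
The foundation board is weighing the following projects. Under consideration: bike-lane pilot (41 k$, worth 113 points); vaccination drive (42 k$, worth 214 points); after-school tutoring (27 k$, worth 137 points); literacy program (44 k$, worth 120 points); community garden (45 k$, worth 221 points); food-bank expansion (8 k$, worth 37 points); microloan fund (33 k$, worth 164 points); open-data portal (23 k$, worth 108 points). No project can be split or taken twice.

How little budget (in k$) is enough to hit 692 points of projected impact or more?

143

Minimise k$ subject to total projected impact ≥ 692.
vaccination drive + community garden + microloan fund + open-data portal reaches 707 using 143 k$.
Below 143 k$ the best achievable stays under 692.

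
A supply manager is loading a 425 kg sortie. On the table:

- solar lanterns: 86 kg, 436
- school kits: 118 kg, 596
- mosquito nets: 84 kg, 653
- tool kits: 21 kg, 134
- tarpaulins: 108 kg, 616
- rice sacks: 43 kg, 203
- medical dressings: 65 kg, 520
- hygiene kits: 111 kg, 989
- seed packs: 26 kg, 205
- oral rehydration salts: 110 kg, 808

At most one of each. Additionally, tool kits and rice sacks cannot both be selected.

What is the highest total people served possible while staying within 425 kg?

The ratio ordering already packs tightly: mosquito nets + tool kits + medical dressings + hygiene kits + seed packs + oral rehydration salts, 417 kg, 3309.
Nothing else feasible within 425 kg beats 3309.

3309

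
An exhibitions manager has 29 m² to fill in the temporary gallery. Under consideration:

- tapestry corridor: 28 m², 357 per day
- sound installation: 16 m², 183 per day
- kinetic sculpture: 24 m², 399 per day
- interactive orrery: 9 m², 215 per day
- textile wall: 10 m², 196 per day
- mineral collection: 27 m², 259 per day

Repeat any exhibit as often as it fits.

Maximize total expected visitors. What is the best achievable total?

645

Density check — interactive orrery 23.89, textile wall 19.60, kinetic sculpture 16.62, tapestry corridor 12.75 are the best per m².
3×interactive orrery uses 27 of the 29 m² and totals 645.
Every other selection either busts 29 m² or fails to beat 645.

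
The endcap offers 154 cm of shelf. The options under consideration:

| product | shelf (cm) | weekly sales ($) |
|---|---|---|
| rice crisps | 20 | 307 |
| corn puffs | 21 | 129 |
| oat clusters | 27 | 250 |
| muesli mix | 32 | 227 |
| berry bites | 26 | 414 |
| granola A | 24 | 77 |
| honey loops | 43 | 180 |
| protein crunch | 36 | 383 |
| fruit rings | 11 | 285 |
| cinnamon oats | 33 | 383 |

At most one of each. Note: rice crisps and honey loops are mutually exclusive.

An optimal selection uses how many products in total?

The maximum weekly sales within 154 cm is 2022.
For example rice crisps + oat clusters + berry bites + protein crunch + fruit rings + cinnamon oats achieves it, using 153 cm.
All optima have 6 products.

6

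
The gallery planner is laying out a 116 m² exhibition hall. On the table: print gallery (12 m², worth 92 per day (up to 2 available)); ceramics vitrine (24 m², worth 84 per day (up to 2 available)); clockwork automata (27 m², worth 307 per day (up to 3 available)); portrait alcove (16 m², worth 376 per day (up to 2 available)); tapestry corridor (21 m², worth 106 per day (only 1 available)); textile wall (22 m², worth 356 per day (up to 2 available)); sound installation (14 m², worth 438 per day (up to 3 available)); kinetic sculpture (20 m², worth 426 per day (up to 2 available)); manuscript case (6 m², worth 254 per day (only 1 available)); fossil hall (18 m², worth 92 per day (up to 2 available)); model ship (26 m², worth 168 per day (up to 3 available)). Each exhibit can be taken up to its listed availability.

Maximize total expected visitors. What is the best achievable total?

By expected visitors per m²: manuscript case 42.33, sound installation 31.29, portrait alcove 23.50 lead.
Filling by ratio: print gallery + 2×portrait alcove + 3×sound installation + kinetic sculpture + manuscript case for 2838, with 4 m² left unused.
The 18 m² tied up in print gallery and manuscript case is better spent on kinetic sculpture — total rises to 2918 (114 m²).
No other feasible combination exceeds 2918.

2918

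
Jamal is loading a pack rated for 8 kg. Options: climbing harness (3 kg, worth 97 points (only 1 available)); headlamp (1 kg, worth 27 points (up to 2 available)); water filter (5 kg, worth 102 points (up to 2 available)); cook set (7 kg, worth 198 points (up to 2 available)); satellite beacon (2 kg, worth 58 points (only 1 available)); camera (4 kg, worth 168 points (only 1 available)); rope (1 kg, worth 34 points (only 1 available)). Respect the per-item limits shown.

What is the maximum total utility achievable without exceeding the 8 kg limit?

299

Taking climbing harness + camera + rope: 8 kg used, 299 in utility.
No other feasible combination exceeds 299.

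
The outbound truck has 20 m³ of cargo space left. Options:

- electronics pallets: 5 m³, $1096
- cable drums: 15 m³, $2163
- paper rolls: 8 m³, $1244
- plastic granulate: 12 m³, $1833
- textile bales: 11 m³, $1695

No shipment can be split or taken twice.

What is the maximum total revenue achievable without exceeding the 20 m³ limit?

Greedy by ratio would take electronics pallets + paper rolls: 13 m³ used, total 2340.
Dropping paper rolls frees 8 m³; slotting in cable drums (15 m³) lifts the total to 3259 at 20 m³.
That's the maximum — no swap from here does better than 3259.

3259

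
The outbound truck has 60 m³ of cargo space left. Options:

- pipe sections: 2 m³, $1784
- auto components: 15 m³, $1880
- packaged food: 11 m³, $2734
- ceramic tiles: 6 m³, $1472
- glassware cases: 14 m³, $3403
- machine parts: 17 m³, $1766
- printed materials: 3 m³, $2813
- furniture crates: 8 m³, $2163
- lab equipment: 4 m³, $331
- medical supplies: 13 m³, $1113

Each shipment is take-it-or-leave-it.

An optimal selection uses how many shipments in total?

7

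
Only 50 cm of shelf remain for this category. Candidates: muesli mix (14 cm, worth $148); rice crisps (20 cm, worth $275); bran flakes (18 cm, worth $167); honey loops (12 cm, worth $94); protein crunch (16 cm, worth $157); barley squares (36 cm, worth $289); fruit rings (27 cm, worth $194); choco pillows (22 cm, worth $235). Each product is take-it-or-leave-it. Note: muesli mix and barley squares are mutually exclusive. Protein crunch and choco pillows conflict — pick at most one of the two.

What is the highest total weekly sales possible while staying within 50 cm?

The ratio heuristic lands on rice crisps + choco pillows (510) but leaves 8 cm idle.
The 22 cm tied up in choco pillows is better spent on muesli mix + protein crunch — total rises to 580 (50 cm).
No other feasible combination exceeds 580.

580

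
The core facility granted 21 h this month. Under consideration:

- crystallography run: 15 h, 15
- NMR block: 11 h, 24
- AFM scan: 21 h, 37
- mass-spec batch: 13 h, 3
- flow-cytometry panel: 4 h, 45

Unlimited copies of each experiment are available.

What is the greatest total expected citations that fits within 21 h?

225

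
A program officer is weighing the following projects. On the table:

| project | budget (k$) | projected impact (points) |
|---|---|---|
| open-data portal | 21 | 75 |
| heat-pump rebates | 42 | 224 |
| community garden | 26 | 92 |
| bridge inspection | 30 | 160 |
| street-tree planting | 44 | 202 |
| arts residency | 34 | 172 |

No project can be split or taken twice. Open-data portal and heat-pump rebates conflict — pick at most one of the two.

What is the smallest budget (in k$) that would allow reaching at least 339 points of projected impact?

72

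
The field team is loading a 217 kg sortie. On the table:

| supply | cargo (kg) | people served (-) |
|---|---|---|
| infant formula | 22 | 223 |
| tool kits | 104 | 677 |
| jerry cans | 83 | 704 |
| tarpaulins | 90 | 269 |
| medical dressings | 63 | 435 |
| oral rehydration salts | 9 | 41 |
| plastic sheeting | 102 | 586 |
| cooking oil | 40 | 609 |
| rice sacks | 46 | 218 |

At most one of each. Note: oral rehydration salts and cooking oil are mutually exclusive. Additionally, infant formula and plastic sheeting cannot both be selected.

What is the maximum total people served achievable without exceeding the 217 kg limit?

Taking infant formula + jerry cans + medical dressings + cooking oil: 208 kg used, 1971 in people served.

1971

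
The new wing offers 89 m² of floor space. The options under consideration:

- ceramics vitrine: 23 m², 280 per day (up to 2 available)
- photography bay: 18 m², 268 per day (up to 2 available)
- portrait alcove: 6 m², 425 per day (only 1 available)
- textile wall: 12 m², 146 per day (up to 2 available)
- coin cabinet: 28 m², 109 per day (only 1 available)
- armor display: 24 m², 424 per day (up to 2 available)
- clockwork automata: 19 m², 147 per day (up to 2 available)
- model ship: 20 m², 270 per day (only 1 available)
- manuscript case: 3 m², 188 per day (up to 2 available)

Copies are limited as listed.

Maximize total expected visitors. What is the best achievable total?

Greedy by ratio would take photography bay + portrait alcove + 2×armor display + 2×manuscript case: 78 m² used, total 1917.
Dropping photography bay frees 18 m²; slotting in 2×textile wall (24 m²) lifts the total to 1941 at 84 m².
No other feasible combination exceeds 1941.

1941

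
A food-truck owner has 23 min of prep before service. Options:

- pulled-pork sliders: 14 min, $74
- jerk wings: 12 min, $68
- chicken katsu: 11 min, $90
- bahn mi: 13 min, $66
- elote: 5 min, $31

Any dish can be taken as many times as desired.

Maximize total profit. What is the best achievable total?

Taking 2×chicken katsu: 22 min used, 180 in profit.

180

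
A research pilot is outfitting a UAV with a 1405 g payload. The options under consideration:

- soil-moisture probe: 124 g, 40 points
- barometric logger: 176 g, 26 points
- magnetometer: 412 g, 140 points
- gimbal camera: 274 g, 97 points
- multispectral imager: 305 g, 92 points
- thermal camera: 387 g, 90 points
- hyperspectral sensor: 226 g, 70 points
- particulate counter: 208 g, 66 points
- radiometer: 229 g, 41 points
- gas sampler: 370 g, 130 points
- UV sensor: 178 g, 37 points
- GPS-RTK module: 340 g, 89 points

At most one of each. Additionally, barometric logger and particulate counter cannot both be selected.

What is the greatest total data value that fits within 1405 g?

Density check — gimbal camera 0.35, gas sampler 0.35, magnetometer 0.34, soil-moisture probe 0.32 are the best per g.
Soil-moisture probe + magnetometer + gimbal camera + particulate counter + gas sampler uses 1388 of the 1405 g and totals 473.
Every other selection either busts 1405 g or breaks a pairing rule or fails to beat 473.

473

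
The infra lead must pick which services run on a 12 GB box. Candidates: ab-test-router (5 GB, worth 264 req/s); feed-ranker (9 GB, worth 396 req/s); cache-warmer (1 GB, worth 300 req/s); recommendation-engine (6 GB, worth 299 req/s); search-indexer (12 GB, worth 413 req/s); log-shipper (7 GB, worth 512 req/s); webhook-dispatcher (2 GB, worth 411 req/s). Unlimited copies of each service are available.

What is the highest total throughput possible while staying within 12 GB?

3600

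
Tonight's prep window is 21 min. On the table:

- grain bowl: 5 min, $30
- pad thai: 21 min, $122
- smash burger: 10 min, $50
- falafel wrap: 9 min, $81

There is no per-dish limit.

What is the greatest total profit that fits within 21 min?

Density check — falafel wrap 9.00, grain bowl 6.00, pad thai 5.81 are the best per min.
The ratio ordering already packs tightly: 2×falafel wrap, 18 min, 162.
That's the maximum — no swap from here does better than 162.

162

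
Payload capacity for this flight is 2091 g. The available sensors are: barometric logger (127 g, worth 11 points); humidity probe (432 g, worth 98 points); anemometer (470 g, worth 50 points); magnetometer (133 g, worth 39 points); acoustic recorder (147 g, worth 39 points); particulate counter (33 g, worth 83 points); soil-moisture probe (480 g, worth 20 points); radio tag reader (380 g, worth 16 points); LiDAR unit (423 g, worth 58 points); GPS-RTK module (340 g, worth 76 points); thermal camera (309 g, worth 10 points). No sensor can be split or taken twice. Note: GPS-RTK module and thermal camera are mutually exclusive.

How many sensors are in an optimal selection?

The maximum data value within 2091 g is 443.
For example humidity probe + anemometer + magnetometer + acoustic recorder + particulate counter + LiDAR unit + GPS-RTK module achieves it, using 1978 g.
All optima have 7 sensors.

7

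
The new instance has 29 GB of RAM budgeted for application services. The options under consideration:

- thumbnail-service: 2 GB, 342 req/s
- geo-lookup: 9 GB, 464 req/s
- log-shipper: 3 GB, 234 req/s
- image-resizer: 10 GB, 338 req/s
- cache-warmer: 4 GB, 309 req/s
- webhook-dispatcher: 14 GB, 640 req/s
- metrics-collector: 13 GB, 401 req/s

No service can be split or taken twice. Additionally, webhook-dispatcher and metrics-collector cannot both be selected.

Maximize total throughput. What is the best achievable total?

1755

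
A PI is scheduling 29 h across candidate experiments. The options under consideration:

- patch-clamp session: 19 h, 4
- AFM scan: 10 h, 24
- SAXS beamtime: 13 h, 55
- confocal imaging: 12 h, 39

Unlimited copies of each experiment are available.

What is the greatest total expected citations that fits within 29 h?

110

2×SAXS beamtime uses 26 of the 29 h and totals 110.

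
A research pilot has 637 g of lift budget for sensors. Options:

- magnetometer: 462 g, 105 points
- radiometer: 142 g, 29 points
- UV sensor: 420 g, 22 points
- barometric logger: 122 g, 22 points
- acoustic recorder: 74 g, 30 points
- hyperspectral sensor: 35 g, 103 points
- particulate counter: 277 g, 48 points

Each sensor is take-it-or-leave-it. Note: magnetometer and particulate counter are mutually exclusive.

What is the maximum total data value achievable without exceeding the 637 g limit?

By data value per g: hyperspectral sensor 2.94, acoustic recorder 0.41, magnetometer 0.23, radiometer 0.20 lead.
Magnetometer + acoustic recorder + hyperspectral sensor uses 571 of the 637 g and totals 238.

238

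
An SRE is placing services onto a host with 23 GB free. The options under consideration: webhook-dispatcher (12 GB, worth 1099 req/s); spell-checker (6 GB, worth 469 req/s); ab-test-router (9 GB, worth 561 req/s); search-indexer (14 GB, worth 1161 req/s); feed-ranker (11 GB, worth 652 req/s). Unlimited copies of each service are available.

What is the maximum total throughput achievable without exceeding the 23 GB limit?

Taking the top-ratio services first gives webhook-dispatcher + spell-checker for 1568 (18 GB).
Replace spell-checker with feed-ranker: the trade gains 183 net, giving 1751 at 23 GB.

1751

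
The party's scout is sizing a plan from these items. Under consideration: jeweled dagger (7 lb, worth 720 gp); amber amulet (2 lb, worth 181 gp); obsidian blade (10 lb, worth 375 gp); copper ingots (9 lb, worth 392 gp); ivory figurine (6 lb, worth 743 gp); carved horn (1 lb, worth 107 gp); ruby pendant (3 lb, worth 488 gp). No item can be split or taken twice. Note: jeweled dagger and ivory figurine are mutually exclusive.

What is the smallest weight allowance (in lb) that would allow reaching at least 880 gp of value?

Look for the lowest-weight combination reaching 880.
Taking amber amulet + ivory figurine gives 924 (≥ 880) for 8 lb.
No combination under 8 lb hits 880.

8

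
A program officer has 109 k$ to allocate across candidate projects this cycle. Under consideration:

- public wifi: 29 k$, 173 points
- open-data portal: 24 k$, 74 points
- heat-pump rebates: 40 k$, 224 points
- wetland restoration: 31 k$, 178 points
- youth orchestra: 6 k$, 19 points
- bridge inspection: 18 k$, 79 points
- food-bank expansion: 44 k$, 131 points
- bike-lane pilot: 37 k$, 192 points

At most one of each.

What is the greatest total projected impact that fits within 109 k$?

Ranking by ratio (projected impact/k$): public wifi 5.97, wetland restoration 5.74, heat-pump rebates 5.60, bike-lane pilot 5.19.
Best packing: public wifi + heat-pump rebates + wetland restoration + youth orchestra — 106 k$, 594 total.
Heat-pump rebates + wetland restoration + bike-lane pilot (108 k$) also reaches 594 — a tie, but nothing goes higher.

594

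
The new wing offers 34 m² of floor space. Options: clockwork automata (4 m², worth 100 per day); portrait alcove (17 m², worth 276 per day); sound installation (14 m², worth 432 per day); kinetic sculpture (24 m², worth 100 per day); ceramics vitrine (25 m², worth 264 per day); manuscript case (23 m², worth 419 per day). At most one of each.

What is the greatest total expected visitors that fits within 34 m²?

Density check — sound installation 30.86, clockwork automata 25.00, manuscript case 18.22 are the best per m².
Greedy by ratio would take clockwork automata + sound installation: 18 m² used, total 532.
Replace clockwork automata with portrait alcove: the trade gains 176 net, giving 708 at 31 m².

708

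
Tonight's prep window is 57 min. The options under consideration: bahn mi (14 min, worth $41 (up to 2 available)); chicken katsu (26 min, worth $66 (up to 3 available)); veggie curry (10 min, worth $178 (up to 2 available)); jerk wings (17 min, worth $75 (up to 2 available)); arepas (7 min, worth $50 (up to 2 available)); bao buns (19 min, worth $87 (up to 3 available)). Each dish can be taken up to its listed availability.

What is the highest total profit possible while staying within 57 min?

2×veggie curry + 2×arepas + bao buns uses 53 of the 57 min and totals 543.
That's the maximum — no swap from here does better than 543.

543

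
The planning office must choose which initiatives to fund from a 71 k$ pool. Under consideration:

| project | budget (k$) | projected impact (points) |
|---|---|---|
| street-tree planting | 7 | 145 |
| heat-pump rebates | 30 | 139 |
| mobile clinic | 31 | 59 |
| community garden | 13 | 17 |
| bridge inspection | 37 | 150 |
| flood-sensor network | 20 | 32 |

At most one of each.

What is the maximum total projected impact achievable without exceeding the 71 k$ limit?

343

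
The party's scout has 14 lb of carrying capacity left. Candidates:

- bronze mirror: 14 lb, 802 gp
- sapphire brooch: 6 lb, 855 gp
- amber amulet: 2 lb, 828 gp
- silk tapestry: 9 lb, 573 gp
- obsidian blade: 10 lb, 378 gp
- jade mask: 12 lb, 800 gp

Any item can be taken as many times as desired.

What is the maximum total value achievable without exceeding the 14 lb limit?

The ratio ordering already packs tightly: 7×amber amulet, 14 lb, 5796.
Nothing else within 14 lb beats 5796.

5796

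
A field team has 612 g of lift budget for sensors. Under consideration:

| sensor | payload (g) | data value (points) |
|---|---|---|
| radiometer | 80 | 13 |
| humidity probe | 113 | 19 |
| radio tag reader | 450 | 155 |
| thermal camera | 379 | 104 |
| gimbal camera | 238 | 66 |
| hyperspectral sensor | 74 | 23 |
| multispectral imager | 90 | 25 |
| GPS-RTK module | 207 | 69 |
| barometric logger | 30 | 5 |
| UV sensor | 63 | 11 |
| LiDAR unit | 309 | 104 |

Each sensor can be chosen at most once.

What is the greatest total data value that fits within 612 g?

Ranking by ratio (data value/g): radio tag reader 0.34, LiDAR unit 0.34, GPS-RTK module 0.33.
Greedy by ratio would take radio tag reader + hyperspectral sensor + UV sensor: 587 g used, total 189.
Using the slack differently, multispectral imager + GPS-RTK module + LiDAR unit comes to 198 at 606 g.
No other feasible combination exceeds 198.

198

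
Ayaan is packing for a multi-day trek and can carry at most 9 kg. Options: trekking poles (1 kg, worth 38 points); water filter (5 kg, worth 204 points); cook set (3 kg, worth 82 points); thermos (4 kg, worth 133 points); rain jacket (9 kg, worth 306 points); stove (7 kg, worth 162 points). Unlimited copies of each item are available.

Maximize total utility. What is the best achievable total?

356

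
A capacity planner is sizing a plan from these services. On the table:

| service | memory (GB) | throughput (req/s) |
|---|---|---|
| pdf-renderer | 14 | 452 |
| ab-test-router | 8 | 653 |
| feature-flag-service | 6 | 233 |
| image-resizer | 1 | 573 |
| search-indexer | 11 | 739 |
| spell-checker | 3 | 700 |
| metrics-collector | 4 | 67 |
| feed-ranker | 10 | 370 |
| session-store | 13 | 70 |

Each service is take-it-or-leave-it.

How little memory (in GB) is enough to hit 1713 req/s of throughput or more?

Minimise GB subject to total throughput ≥ 1713.
ab-test-router + image-resizer + spell-checker reaches 1926 using 12 GB.
Below 12 GB the best achievable stays under 1713.

12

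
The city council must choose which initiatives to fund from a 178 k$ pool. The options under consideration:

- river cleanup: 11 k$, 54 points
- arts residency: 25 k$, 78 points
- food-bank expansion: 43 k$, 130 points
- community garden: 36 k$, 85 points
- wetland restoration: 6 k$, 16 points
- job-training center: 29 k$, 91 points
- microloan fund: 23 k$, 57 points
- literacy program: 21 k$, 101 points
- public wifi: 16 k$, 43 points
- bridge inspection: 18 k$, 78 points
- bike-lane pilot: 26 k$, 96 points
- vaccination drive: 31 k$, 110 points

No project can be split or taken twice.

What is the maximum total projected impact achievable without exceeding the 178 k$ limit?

651

Taking river cleanup + arts residency + job-training center + literacy program + public wifi + bridge inspection + bike-lane pilot + vaccination drive: 177 k$ used, 651 in projected impact.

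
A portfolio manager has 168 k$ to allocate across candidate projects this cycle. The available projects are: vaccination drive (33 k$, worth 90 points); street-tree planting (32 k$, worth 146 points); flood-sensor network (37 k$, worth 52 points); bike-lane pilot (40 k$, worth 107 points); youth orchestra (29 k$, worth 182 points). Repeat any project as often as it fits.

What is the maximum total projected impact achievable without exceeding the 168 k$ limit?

5×youth orchestra uses 145 of the 168 k$ and totals 910.
Every other selection either busts 168 k$ or fails to beat 910.

910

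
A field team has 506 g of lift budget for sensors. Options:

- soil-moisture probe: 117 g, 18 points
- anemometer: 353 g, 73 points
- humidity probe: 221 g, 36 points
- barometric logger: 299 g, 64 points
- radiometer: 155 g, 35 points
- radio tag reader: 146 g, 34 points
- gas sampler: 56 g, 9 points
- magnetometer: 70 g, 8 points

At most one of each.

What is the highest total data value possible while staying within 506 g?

Greedy by ratio would take soil-moisture probe + radiometer + radio tag reader + gas sampler: 474 g used, total 96.
Dropping soil-moisture probe and radiometer and gas sampler frees 328 g; slotting in anemometer (353 g) lifts the total to 107 at 499 g.

107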